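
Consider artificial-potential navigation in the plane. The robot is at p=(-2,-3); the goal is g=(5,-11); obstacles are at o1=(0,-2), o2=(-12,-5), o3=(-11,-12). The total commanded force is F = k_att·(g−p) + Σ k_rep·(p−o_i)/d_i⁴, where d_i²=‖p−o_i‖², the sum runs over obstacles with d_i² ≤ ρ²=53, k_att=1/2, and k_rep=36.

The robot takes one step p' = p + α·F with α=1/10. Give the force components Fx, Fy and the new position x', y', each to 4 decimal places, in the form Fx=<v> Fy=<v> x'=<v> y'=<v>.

Fx=0.6200 Fy=-5.4400 x'=-1.9380 y'=-3.5440

F_att = 1/2·(g−p) = 1/2·(7,-8) = (3.5000,-4.0000)
o1: d²=5 ≤ ρ²=53; F_rep = 36·(-2,-1)/5² = (-2.8800,-1.4400)
o2: d²=104 > ρ²=53 → inactive
o3: d²=162 > ρ²=53 → inactive
F = F_att + ΣF_rep = (0.6200,-5.4400)
p' = p + 1/10·F = (-1.9380,-3.5440)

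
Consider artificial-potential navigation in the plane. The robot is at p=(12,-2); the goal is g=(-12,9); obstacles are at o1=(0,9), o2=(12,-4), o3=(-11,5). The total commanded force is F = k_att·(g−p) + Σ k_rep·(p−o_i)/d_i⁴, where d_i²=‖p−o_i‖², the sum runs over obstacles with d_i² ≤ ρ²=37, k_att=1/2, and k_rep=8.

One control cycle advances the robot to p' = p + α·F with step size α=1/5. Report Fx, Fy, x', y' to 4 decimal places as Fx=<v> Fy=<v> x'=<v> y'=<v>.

Fx=-12.0000 Fy=6.5000 x'=9.6000 y'=-0.7000

F_att = 1/2·(g−p) = 1/2·(-24,11) = (-12.0000,5.5000)
o1: d²=265 > ρ²=37 → inactive
o2: d²=4 ≤ ρ²=37; F_rep = 8·(0,2)/4² = (0.0000,1.0000)
o3: d²=578 > ρ²=37 → inactive
F = F_att + ΣF_rep = (-12.0000,6.5000)
p' = p + 1/5·F = (9.6000,-0.7000)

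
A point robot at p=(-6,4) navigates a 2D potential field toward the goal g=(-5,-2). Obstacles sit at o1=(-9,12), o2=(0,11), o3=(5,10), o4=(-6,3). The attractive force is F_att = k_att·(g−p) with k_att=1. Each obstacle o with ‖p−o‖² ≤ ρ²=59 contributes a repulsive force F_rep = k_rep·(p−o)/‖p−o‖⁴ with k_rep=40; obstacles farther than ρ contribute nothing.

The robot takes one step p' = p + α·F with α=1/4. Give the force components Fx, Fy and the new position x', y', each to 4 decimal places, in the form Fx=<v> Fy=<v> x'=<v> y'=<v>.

F_att = 1·(g−p) = 1·(1,-6) = (1.0000,-6.0000)
o1: d²=73 > ρ²=59 → inactive
o2: d²=85 > ρ²=59 → inactive
o3: d²=157 > ρ²=59 → inactive
o4: d²=1 ≤ ρ²=59; F_rep = 40·(0,1)/1² = (0.0000,40.0000)
F = F_att + ΣF_rep = (1.0000,34.0000)
p' = p + 1/4·F = (-5.7500,12.5000)

Fx=1.0000 Fy=34.0000 x'=-5.7500 y'=12.5000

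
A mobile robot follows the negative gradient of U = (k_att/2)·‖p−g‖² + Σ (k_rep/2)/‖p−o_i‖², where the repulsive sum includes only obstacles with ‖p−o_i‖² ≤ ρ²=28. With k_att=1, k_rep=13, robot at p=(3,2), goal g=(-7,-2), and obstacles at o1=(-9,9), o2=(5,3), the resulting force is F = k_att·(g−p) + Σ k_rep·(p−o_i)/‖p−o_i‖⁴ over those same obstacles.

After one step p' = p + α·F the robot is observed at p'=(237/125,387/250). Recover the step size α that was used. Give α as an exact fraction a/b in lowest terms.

α = 1/10

F_att = 1·(g−p) = 1·(-10,-4) = (-10.0000,-4.0000)
o1: d²=193 > ρ²=28 → inactive
o2: d²=5 ≤ ρ²=28; F_rep = 13·(-2,-1)/5² = (-1.0400,-0.5200)
F = F_att + ΣF_rep = (-11.0400,-4.5200)
Δp = p'−p = (-1.1040,-0.4520); α = Δx/Fx = (-138/125) / (-276/25) = 1/10
check: Δy/Fy = (-113/250) / (-113/25) = 1/10 ✓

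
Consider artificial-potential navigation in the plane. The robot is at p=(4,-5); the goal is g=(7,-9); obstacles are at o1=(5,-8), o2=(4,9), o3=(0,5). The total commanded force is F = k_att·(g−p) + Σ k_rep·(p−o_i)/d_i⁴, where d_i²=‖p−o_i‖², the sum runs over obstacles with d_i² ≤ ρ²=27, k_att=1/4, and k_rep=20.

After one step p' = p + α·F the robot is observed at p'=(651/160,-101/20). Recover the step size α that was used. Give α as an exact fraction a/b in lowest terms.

α = 1/8

F_att = 1/4·(g−p) = 1/4·(3,-4) = (0.7500,-1.0000)
o1: d²=10 ≤ ρ²=27; F_rep = 20·(-1,3)/10² = (-0.2000,0.6000)
o2: d²=196 > ρ²=27 → inactive
o3: d²=116 > ρ²=27 → inactive
F = F_att + ΣF_rep = (0.5500,-0.4000)
Δp = p'−p = (0.0688,-0.0500); α = Δx/Fx = (11/160) / (11/20) = 1/8
check: Δy/Fy = (-1/20) / (-2/5) = 1/8 ✓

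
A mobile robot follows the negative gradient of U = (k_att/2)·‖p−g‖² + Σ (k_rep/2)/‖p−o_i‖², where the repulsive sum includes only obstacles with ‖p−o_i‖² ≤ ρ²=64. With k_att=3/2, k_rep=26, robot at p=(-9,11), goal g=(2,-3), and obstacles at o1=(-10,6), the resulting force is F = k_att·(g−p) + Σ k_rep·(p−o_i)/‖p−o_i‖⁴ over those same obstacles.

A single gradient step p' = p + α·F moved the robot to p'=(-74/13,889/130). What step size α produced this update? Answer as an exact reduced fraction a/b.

α = 1/5

F_att = 3/2·(g−p) = 3/2·(11,-14) = (16.5000,-21.0000)
o1: d²=26 ≤ ρ²=64; F_rep = 26·(1,5)/26² = (0.0385,0.1923)
F = F_att + ΣF_rep = (16.5385,-20.8077)
Δp = p'−p = (3.3077,-4.1615); α = Δx/Fx = (43/13) / (215/13) = 1/5
check: Δy/Fy = (-541/130) / (-541/26) = 1/5 ✓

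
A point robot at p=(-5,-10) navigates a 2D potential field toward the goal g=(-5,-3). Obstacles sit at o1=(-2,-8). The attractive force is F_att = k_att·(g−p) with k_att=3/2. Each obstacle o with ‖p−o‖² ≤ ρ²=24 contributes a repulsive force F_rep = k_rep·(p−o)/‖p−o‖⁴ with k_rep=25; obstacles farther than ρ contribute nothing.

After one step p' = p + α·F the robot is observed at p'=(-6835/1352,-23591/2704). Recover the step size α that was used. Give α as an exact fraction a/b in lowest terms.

α = 1/8

F_att = 3/2·(g−p) = 3/2·(0,7) = (0.0000,10.5000)
o1: d²=13 ≤ ρ²=24; F_rep = 25·(-3,-2)/13² = (-0.4438,-0.2959)
F = F_att + ΣF_rep = (-0.4438,10.2041)
Δp = p'−p = (-0.0555,1.2755); α = Δx/Fx = (-75/1352) / (-75/169) = 1/8
check: Δy/Fy = (3449/2704) / (3449/338) = 1/8 ✓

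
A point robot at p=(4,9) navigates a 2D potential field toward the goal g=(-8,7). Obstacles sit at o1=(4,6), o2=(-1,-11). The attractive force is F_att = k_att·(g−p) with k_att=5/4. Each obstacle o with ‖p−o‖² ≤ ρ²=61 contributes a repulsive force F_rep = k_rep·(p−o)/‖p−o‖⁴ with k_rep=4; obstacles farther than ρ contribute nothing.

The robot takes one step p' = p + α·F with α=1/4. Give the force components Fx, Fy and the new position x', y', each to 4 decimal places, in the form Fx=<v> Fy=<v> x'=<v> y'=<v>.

Fx=-15.0000 Fy=-2.3519 x'=0.2500 y'=8.4120

F_att = 5/4·(g−p) = 5/4·(-12,-2) = (-15.0000,-2.5000)
o1: d²=9 ≤ ρ²=61; F_rep = 4·(0,3)/9² = (0.0000,0.1481)
o2: d²=425 > ρ²=61 → inactive
F = F_att + ΣF_rep = (-15.0000,-2.3519)
p' = p + 1/4·F = (0.2500,8.4120)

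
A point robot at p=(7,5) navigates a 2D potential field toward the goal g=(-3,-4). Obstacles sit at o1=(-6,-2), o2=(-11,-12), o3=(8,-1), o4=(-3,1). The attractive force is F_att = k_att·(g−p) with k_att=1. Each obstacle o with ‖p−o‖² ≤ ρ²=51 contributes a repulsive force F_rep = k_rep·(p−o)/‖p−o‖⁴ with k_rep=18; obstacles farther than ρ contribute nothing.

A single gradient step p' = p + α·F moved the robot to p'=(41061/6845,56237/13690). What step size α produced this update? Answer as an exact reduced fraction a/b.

F_att = 1·(g−p) = 1·(-10,-9) = (-10.0000,-9.0000)
o1: d²=218 > ρ²=51 → inactive
o2: d²=613 > ρ²=51 → inactive
o3: d²=37 ≤ ρ²=51; F_rep = 18·(-1,6)/37² = (-0.0131,0.0789)
o4: d²=116 > ρ²=51 → inactive
F = F_att + ΣF_rep = (-10.0131,-8.9211)
Δp = p'−p = (-1.0013,-0.8921); α = Δx/Fx = (-6854/6845) / (-13708/1369) = 1/10
check: Δy/Fy = (-12213/13690) / (-12213/1369) = 1/10 ✓

α = 1/10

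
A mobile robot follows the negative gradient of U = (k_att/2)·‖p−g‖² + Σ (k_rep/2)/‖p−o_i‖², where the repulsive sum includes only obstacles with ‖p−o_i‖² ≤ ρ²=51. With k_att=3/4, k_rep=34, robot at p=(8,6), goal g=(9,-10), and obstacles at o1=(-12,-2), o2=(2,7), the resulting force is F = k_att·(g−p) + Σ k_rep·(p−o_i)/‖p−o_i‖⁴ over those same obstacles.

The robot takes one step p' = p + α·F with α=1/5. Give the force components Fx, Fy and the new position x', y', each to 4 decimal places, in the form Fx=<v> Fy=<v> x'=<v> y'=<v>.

Fx=0.8990 Fy=-12.0248 x'=8.1798 y'=3.5950

F_att = 3/4·(g−p) = 3/4·(1,-16) = (0.7500,-12.0000)
o1: d²=464 > ρ²=51 → inactive
o2: d²=37 ≤ ρ²=51; F_rep = 34·(6,-1)/37² = (0.1490,-0.0248)
F = F_att + ΣF_rep = (0.8990,-12.0248)
p' = p + 1/5·F = (8.1798,3.5950)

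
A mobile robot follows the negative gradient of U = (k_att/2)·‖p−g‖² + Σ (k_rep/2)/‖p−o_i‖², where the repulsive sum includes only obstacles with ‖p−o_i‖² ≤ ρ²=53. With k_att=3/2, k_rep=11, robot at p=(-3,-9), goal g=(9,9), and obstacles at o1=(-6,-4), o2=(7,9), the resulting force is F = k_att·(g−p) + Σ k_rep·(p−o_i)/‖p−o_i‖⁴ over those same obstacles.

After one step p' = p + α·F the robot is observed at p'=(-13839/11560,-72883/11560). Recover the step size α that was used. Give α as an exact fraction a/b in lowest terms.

F_att = 3/2·(g−p) = 3/2·(12,18) = (18.0000,27.0000)
o1: d²=34 ≤ ρ²=53; F_rep = 11·(3,-5)/34² = (0.0285,-0.0476)
o2: d²=424 > ρ²=53 → inactive
F = F_att + ΣF_rep = (18.0285,26.9524)
Δp = p'−p = (1.8029,2.6952); α = Δx/Fx = (20841/11560) / (20841/1156) = 1/10
check: Δy/Fy = (31157/11560) / (31157/1156) = 1/10 ✓

α = 1/10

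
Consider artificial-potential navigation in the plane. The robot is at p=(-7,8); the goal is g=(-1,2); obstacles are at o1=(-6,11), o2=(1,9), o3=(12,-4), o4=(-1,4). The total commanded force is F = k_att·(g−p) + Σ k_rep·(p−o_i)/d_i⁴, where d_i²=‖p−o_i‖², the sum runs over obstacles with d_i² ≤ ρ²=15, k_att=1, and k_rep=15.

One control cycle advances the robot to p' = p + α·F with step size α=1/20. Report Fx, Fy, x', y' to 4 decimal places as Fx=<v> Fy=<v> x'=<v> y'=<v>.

F_att = 1·(g−p) = 1·(6,-6) = (6.0000,-6.0000)
o1: d²=10 ≤ ρ²=15; F_rep = 15·(-1,-3)/10² = (-0.1500,-0.4500)
o2: d²=65 > ρ²=15 → inactive
o3: d²=505 > ρ²=15 → inactive
o4: d²=52 > ρ²=15 → inactive
F = F_att + ΣF_rep = (5.8500,-6.4500)
p' = p + 1/20·F = (-6.7075,7.6775)

Fx=5.8500 Fy=-6.4500 x'=-6.7075 y'=7.6775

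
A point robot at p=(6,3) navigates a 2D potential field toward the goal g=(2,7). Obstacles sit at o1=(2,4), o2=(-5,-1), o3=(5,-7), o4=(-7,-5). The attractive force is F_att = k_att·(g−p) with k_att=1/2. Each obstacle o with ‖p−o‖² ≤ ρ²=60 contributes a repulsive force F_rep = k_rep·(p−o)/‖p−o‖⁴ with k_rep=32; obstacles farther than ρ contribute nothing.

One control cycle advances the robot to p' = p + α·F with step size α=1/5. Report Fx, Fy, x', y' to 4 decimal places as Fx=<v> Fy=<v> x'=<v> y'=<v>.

Fx=-1.5571 Fy=1.8893 x'=5.6886 y'=3.3779

F_att = 1/2·(g−p) = 1/2·(-4,4) = (-2.0000,2.0000)
o1: d²=17 ≤ ρ²=60; F_rep = 32·(4,-1)/17² = (0.4429,-0.1107)
o2: d²=137 > ρ²=60 → inactive
o3: d²=101 > ρ²=60 → inactive
o4: d²=233 > ρ²=60 → inactive
F = F_att + ΣF_rep = (-1.5571,1.8893)
p' = p + 1/5·F = (5.6886,3.3779)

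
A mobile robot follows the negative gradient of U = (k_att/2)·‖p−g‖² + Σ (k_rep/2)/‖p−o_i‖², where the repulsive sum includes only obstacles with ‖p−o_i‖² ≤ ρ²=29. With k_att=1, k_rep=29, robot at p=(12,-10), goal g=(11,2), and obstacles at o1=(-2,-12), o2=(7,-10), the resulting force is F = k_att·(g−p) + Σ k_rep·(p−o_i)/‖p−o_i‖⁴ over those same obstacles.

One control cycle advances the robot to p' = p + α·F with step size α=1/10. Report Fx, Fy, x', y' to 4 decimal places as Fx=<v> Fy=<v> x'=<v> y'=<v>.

F_att = 1·(g−p) = 1·(-1,12) = (-1.0000,12.0000)
o1: d²=200 > ρ²=29 → inactive
o2: d²=25 ≤ ρ²=29; F_rep = 29·(5,0)/25² = (0.2320,0.0000)
F = F_att + ΣF_rep = (-0.7680,12.0000)
p' = p + 1/10·F = (11.9232,-8.8000)

Fx=-0.7680 Fy=12.0000 x'=11.9232 y'=-8.8000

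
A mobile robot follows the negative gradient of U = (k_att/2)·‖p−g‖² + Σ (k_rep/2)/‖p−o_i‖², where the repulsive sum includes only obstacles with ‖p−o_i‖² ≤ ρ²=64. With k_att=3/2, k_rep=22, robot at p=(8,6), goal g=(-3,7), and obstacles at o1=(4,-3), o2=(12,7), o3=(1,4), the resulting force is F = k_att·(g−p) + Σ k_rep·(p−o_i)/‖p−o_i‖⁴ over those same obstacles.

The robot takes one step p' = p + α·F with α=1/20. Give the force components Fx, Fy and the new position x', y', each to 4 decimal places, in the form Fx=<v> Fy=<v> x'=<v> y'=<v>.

F_att = 3/2·(g−p) = 3/2·(-11,1) = (-16.5000,1.5000)
o1: d²=97 > ρ²=64 → inactive
o2: d²=17 ≤ ρ²=64; F_rep = 22·(-4,-1)/17² = (-0.3045,-0.0761)
o3: d²=53 ≤ ρ²=64; F_rep = 22·(7,2)/53² = (0.0548,0.0157)
F = F_att + ΣF_rep = (-16.7497,1.4395)
p' = p + 1/20·F = (7.1625,6.0720)

Fx=-16.7497 Fy=1.4395 x'=7.1625 y'=6.0720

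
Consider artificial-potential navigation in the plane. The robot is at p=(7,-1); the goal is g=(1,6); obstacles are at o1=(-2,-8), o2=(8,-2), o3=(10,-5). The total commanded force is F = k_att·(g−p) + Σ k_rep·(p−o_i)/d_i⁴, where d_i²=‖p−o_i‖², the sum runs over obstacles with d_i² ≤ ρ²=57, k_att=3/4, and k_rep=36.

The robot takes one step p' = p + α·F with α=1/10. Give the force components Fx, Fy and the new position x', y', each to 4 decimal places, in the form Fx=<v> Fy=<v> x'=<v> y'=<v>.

Fx=-13.6728 Fy=14.4804 x'=5.6327 y'=0.4480

F_att = 3/4·(g−p) = 3/4·(-6,7) = (-4.5000,5.2500)
o1: d²=130 > ρ²=57 → inactive
o2: d²=2 ≤ ρ²=57; F_rep = 36·(-1,1)/2² = (-9.0000,9.0000)
o3: d²=25 ≤ ρ²=57; F_rep = 36·(-3,4)/25² = (-0.1728,0.2304)
F = F_att + ΣF_rep = (-13.6728,14.4804)
p' = p + 1/10·F = (5.6327,0.4480)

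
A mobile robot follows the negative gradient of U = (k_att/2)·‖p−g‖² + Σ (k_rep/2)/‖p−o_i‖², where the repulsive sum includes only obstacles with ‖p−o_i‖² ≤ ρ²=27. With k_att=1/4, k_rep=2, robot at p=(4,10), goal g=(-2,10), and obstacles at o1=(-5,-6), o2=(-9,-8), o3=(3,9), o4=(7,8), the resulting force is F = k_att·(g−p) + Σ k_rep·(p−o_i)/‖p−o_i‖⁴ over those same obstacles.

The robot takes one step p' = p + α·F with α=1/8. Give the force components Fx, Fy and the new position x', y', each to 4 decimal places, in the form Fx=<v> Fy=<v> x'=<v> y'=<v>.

F_att = 1/4·(g−p) = 1/4·(-6,0) = (-1.5000,0.0000)
o1: d²=337 > ρ²=27 → inactive
o2: d²=493 > ρ²=27 → inactive
o3: d²=2 ≤ ρ²=27; F_rep = 2·(1,1)/2² = (0.5000,0.5000)
o4: d²=13 ≤ ρ²=27; F_rep = 2·(-3,2)/13² = (-0.0355,0.0237)
F = F_att + ΣF_rep = (-1.0355,0.5237)
p' = p + 1/8·F = (3.8706,10.0655)

Fx=-1.0355 Fy=0.5237 x'=3.8706 y'=10.0655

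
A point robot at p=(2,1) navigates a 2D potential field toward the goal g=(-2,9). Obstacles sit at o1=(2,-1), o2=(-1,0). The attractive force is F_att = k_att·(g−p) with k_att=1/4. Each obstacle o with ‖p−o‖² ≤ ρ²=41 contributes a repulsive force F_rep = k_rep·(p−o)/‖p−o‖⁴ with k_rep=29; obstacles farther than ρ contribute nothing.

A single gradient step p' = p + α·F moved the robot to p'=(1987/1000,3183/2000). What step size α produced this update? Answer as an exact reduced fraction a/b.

α = 1/10

F_att = 1/4·(g−p) = 1/4·(-4,8) = (-1.0000,2.0000)
o1: d²=4 ≤ ρ²=41; F_rep = 29·(0,2)/4² = (0.0000,3.6250)
o2: d²=10 ≤ ρ²=41; F_rep = 29·(3,1)/10² = (0.8700,0.2900)
F = F_att + ΣF_rep = (-0.1300,5.9150)
Δp = p'−p = (-0.0130,0.5915); α = Δx/Fx = (-13/1000) / (-13/100) = 1/10
check: Δy/Fy = (1183/2000) / (1183/200) = 1/10 ✓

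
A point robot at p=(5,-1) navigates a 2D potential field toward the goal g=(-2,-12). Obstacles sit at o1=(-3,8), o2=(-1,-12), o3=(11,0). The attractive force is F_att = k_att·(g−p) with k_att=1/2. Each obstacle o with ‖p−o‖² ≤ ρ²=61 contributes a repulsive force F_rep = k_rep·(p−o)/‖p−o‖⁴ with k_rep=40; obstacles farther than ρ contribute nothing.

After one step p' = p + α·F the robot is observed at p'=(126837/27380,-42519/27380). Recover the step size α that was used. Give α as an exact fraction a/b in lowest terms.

F_att = 1/2·(g−p) = 1/2·(-7,-11) = (-3.5000,-5.5000)
o1: d²=145 > ρ²=61 → inactive
o2: d²=157 > ρ²=61 → inactive
o3: d²=37 ≤ ρ²=61; F_rep = 40·(-6,-1)/37² = (-0.1753,-0.0292)
F = F_att + ΣF_rep = (-3.6753,-5.5292)
Δp = p'−p = (-0.3675,-0.5529); α = Δx/Fx = (-10063/27380) / (-10063/2738) = 1/10
check: Δy/Fy = (-15139/27380) / (-15139/2738) = 1/10 ✓

α = 1/10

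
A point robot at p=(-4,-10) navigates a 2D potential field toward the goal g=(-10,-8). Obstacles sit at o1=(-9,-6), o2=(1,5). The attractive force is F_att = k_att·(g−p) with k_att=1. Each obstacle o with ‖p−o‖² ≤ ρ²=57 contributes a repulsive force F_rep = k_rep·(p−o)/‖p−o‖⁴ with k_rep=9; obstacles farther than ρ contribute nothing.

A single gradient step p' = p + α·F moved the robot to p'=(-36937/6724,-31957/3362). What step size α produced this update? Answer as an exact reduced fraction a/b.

F_att = 1·(g−p) = 1·(-6,2) = (-6.0000,2.0000)
o1: d²=41 ≤ ρ²=57; F_rep = 9·(5,-4)/41² = (0.0268,-0.0214)
o2: d²=250 > ρ²=57 → inactive
F = F_att + ΣF_rep = (-5.9732,1.9786)
Δp = p'−p = (-1.4933,0.4946); α = Δx/Fx = (-10041/6724) / (-10041/1681) = 1/4
check: Δy/Fy = (1663/3362) / (3326/1681) = 1/4 ✓

α = 1/4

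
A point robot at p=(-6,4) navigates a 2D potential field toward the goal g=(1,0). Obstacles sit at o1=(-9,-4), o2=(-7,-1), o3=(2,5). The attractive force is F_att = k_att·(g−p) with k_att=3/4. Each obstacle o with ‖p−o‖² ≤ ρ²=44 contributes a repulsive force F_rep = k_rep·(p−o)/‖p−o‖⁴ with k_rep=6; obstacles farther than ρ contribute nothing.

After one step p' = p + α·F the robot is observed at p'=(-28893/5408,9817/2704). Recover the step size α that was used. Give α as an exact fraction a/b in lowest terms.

F_att = 3/4·(g−p) = 3/4·(7,-4) = (5.2500,-3.0000)
o1: d²=73 > ρ²=44 → inactive
o2: d²=26 ≤ ρ²=44; F_rep = 6·(1,5)/26² = (0.0089,0.0444)
o3: d²=65 > ρ²=44 → inactive
F = F_att + ΣF_rep = (5.2589,-2.9556)
Δp = p'−p = (0.6574,-0.3695); α = Δx/Fx = (3555/5408) / (3555/676) = 1/8
check: Δy/Fy = (-999/2704) / (-999/338) = 1/8 ✓

α = 1/8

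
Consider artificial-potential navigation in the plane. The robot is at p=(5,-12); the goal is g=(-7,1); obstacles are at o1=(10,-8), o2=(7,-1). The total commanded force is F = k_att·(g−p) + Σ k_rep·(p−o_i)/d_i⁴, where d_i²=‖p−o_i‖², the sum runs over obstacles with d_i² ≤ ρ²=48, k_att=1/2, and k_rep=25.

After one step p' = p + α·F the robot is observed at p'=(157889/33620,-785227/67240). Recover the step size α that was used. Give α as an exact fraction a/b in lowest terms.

α = 1/20

F_att = 1/2·(g−p) = 1/2·(-12,13) = (-6.0000,6.5000)
o1: d²=41 ≤ ρ²=48; F_rep = 25·(-5,-4)/41² = (-0.0744,-0.0595)
o2: d²=125 > ρ²=48 → inactive
F = F_att + ΣF_rep = (-6.0744,6.4405)
Δp = p'−p = (-0.3037,0.3220); α = Δx/Fx = (-10211/33620) / (-10211/1681) = 1/20
check: Δy/Fy = (21653/67240) / (21653/3362) = 1/20 ✓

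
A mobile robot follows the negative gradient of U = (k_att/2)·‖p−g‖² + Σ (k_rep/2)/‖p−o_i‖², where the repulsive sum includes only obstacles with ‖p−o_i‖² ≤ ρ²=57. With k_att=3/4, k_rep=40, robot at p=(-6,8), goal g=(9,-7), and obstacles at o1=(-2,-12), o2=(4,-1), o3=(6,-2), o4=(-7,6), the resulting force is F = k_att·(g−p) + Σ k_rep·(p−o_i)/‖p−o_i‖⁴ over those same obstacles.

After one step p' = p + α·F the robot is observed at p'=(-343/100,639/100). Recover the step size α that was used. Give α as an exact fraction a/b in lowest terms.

F_att = 3/4·(g−p) = 3/4·(15,-15) = (11.2500,-11.2500)
o1: d²=416 > ρ²=57 → inactive
o2: d²=181 > ρ²=57 → inactive
o3: d²=244 > ρ²=57 → inactive
o4: d²=5 ≤ ρ²=57; F_rep = 40·(1,2)/5² = (1.6000,3.2000)
F = F_att + ΣF_rep = (12.8500,-8.0500)
Δp = p'−p = (2.5700,-1.6100); α = Δx/Fx = (257/100) / (257/20) = 1/5
check: Δy/Fy = (-161/100) / (-161/20) = 1/5 ✓

α = 1/5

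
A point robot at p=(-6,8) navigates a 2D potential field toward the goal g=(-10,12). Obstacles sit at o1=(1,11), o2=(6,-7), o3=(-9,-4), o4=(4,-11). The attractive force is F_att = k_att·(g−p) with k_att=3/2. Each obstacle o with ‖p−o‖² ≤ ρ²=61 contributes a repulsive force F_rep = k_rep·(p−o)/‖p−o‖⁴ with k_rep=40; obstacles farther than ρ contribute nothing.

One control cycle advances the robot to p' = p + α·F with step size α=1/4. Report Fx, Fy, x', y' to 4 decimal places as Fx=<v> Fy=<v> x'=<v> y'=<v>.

Fx=-6.0832 Fy=5.9643 x'=-7.5208 y'=9.4911

F_att = 3/2·(g−p) = 3/2·(-4,4) = (-6.0000,6.0000)
o1: d²=58 ≤ ρ²=61; F_rep = 40·(-7,-3)/58² = (-0.0832,-0.0357)
o2: d²=369 > ρ²=61 → inactive
o3: d²=153 > ρ²=61 → inactive
o4: d²=461 > ρ²=61 → inactive
F = F_att + ΣF_rep = (-6.0832,5.9643)
p' = p + 1/4·F = (-7.5208,9.4911)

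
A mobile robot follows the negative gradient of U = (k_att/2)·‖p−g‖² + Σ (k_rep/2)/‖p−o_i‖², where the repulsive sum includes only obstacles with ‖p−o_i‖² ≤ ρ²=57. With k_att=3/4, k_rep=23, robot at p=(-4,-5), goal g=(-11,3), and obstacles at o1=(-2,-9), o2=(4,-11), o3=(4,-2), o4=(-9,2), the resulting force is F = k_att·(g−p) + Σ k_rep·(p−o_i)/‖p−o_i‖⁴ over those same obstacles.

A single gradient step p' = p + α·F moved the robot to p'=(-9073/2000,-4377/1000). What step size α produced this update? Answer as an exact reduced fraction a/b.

α = 1/10

F_att = 3/4·(g−p) = 3/4·(-7,8) = (-5.2500,6.0000)
o1: d²=20 ≤ ρ²=57; F_rep = 23·(-2,4)/20² = (-0.1150,0.2300)
o2: d²=100 > ρ²=57 → inactive
o3: d²=73 > ρ²=57 → inactive
o4: d²=74 > ρ²=57 → inactive
F = F_att + ΣF_rep = (-5.3650,6.2300)
Δp = p'−p = (-0.5365,0.6230); α = Δx/Fx = (-1073/2000) / (-1073/200) = 1/10
check: Δy/Fy = (623/1000) / (623/100) = 1/10 ✓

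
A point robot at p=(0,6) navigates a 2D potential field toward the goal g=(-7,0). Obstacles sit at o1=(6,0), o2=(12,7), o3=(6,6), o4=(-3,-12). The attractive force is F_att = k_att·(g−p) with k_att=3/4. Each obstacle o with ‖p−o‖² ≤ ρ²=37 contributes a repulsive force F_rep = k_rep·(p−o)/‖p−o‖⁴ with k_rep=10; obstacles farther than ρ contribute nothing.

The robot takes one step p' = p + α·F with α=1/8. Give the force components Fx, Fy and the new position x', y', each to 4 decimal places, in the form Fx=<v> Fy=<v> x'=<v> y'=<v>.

F_att = 3/4·(g−p) = 3/4·(-7,-6) = (-5.2500,-4.5000)
o1: d²=72 > ρ²=37 → inactive
o2: d²=145 > ρ²=37 → inactive
o3: d²=36 ≤ ρ²=37; F_rep = 10·(-6,0)/36² = (-0.0463,0.0000)
o4: d²=333 > ρ²=37 → inactive
F = F_att + ΣF_rep = (-5.2963,-4.5000)
p' = p + 1/8·F = (-0.6620,5.4375)

Fx=-5.2963 Fy=-4.5000 x'=-0.6620 y'=5.4375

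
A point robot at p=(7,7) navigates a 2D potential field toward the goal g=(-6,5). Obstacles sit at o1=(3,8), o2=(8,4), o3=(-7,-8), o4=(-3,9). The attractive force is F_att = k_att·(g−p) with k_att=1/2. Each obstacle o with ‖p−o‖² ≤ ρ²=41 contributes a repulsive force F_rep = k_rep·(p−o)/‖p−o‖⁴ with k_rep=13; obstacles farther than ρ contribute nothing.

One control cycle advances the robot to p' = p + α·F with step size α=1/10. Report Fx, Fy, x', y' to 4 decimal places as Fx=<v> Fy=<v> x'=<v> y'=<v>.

Fx=-6.4501 Fy=-0.6550 x'=6.3550 y'=6.9345

F_att = 1/2·(g−p) = 1/2·(-13,-2) = (-6.5000,-1.0000)
o1: d²=17 ≤ ρ²=41; F_rep = 13·(4,-1)/17² = (0.1799,-0.0450)
o2: d²=10 ≤ ρ²=41; F_rep = 13·(-1,3)/10² = (-0.1300,0.3900)
o3: d²=421 > ρ²=41 → inactive
o4: d²=104 > ρ²=41 → inactive
F = F_att + ΣF_rep = (-6.4501,-0.6550)
p' = p + 1/10·F = (6.3550,6.9345)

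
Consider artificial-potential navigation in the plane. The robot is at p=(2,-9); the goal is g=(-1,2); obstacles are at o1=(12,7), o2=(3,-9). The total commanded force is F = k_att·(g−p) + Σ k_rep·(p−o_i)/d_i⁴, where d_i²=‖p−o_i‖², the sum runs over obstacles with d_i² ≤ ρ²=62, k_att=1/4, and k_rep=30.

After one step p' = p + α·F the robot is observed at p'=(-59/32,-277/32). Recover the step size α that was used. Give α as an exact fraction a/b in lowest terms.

F_att = 1/4·(g−p) = 1/4·(-3,11) = (-0.7500,2.7500)
o1: d²=356 > ρ²=62 → inactive
o2: d²=1 ≤ ρ²=62; F_rep = 30·(-1,0)/1² = (-30.0000,0.0000)
F = F_att + ΣF_rep = (-30.7500,2.7500)
Δp = p'−p = (-3.8438,0.3438); α = Δx/Fx = (-123/32) / (-123/4) = 1/8
check: Δy/Fy = (11/32) / (11/4) = 1/8 ✓

α = 1/8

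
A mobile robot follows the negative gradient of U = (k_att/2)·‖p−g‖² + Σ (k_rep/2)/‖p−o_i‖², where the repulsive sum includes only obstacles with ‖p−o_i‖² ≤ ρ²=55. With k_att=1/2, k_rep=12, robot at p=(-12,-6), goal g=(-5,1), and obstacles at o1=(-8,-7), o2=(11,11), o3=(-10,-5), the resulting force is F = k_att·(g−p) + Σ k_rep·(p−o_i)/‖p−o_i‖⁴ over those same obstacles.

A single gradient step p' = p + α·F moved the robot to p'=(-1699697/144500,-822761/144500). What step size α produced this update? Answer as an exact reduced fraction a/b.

α = 1/10

F_att = 1/2·(g−p) = 1/2·(7,7) = (3.5000,3.5000)
o1: d²=17 ≤ ρ²=55; F_rep = 12·(-4,1)/17² = (-0.1661,0.0415)
o2: d²=818 > ρ²=55 → inactive
o3: d²=5 ≤ ρ²=55; F_rep = 12·(-2,-1)/5² = (-0.9600,-0.4800)
F = F_att + ΣF_rep = (2.3739,3.0615)
Δp = p'−p = (0.2374,0.3062); α = Δx/Fx = (34303/144500) / (34303/14450) = 1/10
check: Δy/Fy = (44239/144500) / (44239/14450) = 1/10 ✓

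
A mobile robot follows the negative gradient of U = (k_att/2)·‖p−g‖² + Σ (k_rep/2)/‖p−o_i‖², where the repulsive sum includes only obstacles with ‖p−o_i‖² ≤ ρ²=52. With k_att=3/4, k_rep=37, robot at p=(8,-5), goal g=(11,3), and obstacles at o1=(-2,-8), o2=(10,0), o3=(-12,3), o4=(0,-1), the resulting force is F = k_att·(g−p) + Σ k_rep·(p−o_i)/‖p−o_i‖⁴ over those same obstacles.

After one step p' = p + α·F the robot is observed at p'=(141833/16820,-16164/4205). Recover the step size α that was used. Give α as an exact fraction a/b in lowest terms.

α = 1/5

F_att = 3/4·(g−p) = 3/4·(3,8) = (2.2500,6.0000)
o1: d²=109 > ρ²=52 → inactive
o2: d²=29 ≤ ρ²=52; F_rep = 37·(-2,-5)/29² = (-0.0880,-0.2200)
o3: d²=464 > ρ²=52 → inactive
o4: d²=80 > ρ²=52 → inactive
F = F_att + ΣF_rep = (2.1620,5.7800)
Δp = p'−p = (0.4324,1.1560); α = Δx/Fx = (7273/16820) / (7273/3364) = 1/5
check: Δy/Fy = (4861/4205) / (4861/841) = 1/5 ✓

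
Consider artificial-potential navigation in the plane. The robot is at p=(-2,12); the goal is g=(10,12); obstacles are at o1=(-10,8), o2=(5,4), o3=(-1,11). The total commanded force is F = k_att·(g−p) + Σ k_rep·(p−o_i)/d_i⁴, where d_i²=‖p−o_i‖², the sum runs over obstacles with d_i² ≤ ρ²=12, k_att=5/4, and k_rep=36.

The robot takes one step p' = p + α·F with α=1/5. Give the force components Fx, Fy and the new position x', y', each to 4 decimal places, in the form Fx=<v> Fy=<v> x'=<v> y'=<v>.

F_att = 5/4·(g−p) = 5/4·(12,0) = (15.0000,0.0000)
o1: d²=80 > ρ²=12 → inactive
o2: d²=113 > ρ²=12 → inactive
o3: d²=2 ≤ ρ²=12; F_rep = 36·(-1,1)/2² = (-9.0000,9.0000)
F = F_att + ΣF_rep = (6.0000,9.0000)
p' = p + 1/5·F = (-0.8000,13.8000)

Fx=6.0000 Fy=9.0000 x'=-0.8000 y'=13.8000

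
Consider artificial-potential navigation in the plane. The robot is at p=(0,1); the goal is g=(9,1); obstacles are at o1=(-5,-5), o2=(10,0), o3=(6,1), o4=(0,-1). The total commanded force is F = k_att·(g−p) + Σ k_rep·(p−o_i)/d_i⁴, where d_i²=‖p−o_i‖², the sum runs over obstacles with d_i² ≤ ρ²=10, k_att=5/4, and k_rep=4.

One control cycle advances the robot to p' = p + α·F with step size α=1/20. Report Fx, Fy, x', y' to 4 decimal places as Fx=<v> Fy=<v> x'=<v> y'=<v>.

F_att = 5/4·(g−p) = 5/4·(9,0) = (11.2500,0.0000)
o1: d²=61 > ρ²=10 → inactive
o2: d²=101 > ρ²=10 → inactive
o3: d²=36 > ρ²=10 → inactive
o4: d²=4 ≤ ρ²=10; F_rep = 4·(0,2)/4² = (0.0000,0.5000)
F = F_att + ΣF_rep = (11.2500,0.5000)
p' = p + 1/20·F = (0.5625,1.0250)

Fx=11.2500 Fy=0.5000 x'=0.5625 y'=1.0250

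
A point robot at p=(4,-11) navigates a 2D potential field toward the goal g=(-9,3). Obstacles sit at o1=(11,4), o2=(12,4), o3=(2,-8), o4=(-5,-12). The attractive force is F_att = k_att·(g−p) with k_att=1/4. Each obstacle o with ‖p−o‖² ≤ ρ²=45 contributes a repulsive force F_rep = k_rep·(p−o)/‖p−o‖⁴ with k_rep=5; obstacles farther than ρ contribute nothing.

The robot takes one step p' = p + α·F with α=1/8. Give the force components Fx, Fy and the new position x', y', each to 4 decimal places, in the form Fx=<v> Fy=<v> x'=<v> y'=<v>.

F_att = 1/4·(g−p) = 1/4·(-13,14) = (-3.2500,3.5000)
o1: d²=274 > ρ²=45 → inactive
o2: d²=289 > ρ²=45 → inactive
o3: d²=13 ≤ ρ²=45; F_rep = 5·(2,-3)/13² = (0.0592,-0.0888)
o4: d²=82 > ρ²=45 → inactive
F = F_att + ΣF_rep = (-3.1908,3.4112)
p' = p + 1/8·F = (3.6011,-10.5736)

Fx=-3.1908 Fy=3.4112 x'=3.6011 y'=-10.5736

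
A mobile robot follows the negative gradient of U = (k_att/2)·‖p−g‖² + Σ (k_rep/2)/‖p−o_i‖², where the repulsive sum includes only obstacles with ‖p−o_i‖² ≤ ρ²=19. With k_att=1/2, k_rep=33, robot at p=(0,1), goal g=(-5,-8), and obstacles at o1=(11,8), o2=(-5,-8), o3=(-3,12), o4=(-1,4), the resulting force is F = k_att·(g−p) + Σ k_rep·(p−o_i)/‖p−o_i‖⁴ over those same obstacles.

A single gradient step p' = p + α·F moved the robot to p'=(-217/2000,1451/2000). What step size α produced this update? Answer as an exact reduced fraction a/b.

F_att = 1/2·(g−p) = 1/2·(-5,-9) = (-2.5000,-4.5000)
o1: d²=170 > ρ²=19 → inactive
o2: d²=106 > ρ²=19 → inactive
o3: d²=130 > ρ²=19 → inactive
o4: d²=10 ≤ ρ²=19; F_rep = 33·(1,-3)/10² = (0.3300,-0.9900)
F = F_att + ΣF_rep = (-2.1700,-5.4900)
Δp = p'−p = (-0.1085,-0.2745); α = Δx/Fx = (-217/2000) / (-217/100) = 1/20
check: Δy/Fy = (-549/2000) / (-549/100) = 1/20 ✓

α = 1/20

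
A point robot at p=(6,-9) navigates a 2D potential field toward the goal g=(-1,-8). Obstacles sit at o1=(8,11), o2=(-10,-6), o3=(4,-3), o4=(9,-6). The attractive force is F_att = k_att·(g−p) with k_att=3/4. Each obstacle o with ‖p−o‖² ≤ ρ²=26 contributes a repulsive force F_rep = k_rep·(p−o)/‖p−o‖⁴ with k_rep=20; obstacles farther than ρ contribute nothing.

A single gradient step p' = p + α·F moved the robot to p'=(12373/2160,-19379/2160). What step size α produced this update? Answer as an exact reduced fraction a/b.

F_att = 3/4·(g−p) = 3/4·(-7,1) = (-5.2500,0.7500)
o1: d²=404 > ρ²=26 → inactive
o2: d²=265 > ρ²=26 → inactive
o3: d²=40 > ρ²=26 → inactive
o4: d²=18 ≤ ρ²=26; F_rep = 20·(-3,-3)/18² = (-0.1852,-0.1852)
F = F_att + ΣF_rep = (-5.4352,0.5648)
Δp = p'−p = (-0.2718,0.0282); α = Δx/Fx = (-587/2160) / (-587/108) = 1/20
check: Δy/Fy = (61/2160) / (61/108) = 1/20 ✓

α = 1/20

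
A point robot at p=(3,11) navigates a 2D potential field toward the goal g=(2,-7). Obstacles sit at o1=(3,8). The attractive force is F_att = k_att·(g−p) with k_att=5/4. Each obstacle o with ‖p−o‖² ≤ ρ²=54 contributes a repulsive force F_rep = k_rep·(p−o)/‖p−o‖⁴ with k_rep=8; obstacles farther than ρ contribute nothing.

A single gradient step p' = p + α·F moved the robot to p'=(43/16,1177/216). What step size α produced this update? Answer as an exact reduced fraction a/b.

F_att = 5/4·(g−p) = 5/4·(-1,-18) = (-1.2500,-22.5000)
o1: d²=9 ≤ ρ²=54; F_rep = 8·(0,3)/9² = (0.0000,0.2963)
F = F_att + ΣF_rep = (-1.2500,-22.2037)
Δp = p'−p = (-0.3125,-5.5509); α = Δx/Fx = (-5/16) / (-5/4) = 1/4
check: Δy/Fy = (-1199/216) / (-1199/54) = 1/4 ✓

α = 1/4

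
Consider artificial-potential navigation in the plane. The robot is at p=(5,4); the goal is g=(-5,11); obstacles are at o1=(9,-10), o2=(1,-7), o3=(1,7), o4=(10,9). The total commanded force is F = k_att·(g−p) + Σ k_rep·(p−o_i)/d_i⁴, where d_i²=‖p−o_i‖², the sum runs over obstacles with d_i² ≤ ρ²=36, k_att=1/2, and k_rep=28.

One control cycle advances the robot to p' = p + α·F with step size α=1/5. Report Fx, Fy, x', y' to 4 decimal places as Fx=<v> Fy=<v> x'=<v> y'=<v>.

F_att = 1/2·(g−p) = 1/2·(-10,7) = (-5.0000,3.5000)
o1: d²=212 > ρ²=36 → inactive
o2: d²=137 > ρ²=36 → inactive
o3: d²=25 ≤ ρ²=36; F_rep = 28·(4,-3)/25² = (0.1792,-0.1344)
o4: d²=50 > ρ²=36 → inactive
F = F_att + ΣF_rep = (-4.8208,3.3656)
p' = p + 1/5·F = (4.0358,4.6731)

Fx=-4.8208 Fy=3.3656 x'=4.0358 y'=4.6731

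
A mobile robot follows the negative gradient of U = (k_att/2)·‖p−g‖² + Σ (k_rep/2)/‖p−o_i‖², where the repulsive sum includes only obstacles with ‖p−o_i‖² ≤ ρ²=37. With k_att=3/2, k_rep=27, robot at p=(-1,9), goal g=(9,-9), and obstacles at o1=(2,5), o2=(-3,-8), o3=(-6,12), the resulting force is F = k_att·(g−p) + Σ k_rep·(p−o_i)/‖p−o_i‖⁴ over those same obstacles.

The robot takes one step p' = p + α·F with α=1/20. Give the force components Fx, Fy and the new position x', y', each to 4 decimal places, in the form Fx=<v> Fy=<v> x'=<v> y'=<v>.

Fx=14.9872 Fy=-26.8973 x'=-0.2506 y'=7.6551

F_att = 3/2·(g−p) = 3/2·(10,-18) = (15.0000,-27.0000)
o1: d²=25 ≤ ρ²=37; F_rep = 27·(-3,4)/25² = (-0.1296,0.1728)
o2: d²=293 > ρ²=37 → inactive
o3: d²=34 ≤ ρ²=37; F_rep = 27·(5,-3)/34² = (0.1168,-0.0701)
F = F_att + ΣF_rep = (14.9872,-26.8973)
p' = p + 1/20·F = (-0.2506,7.6551)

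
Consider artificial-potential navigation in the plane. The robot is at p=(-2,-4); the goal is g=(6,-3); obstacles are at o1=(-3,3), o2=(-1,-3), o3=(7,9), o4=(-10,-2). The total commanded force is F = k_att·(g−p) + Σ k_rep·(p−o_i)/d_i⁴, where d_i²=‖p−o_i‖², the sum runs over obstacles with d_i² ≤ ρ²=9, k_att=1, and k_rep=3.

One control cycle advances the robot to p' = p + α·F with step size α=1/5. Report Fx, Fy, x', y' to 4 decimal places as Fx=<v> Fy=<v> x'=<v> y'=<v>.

F_att = 1·(g−p) = 1·(8,1) = (8.0000,1.0000)
o1: d²=50 > ρ²=9 → inactive
o2: d²=2 ≤ ρ²=9; F_rep = 3·(-1,-1)/2² = (-0.7500,-0.7500)
o3: d²=250 > ρ²=9 → inactive
o4: d²=68 > ρ²=9 → inactive
F = F_att + ΣF_rep = (7.2500,0.2500)
p' = p + 1/5·F = (-0.5500,-3.9500)

Fx=7.2500 Fy=0.2500 x'=-0.5500 y'=-3.9500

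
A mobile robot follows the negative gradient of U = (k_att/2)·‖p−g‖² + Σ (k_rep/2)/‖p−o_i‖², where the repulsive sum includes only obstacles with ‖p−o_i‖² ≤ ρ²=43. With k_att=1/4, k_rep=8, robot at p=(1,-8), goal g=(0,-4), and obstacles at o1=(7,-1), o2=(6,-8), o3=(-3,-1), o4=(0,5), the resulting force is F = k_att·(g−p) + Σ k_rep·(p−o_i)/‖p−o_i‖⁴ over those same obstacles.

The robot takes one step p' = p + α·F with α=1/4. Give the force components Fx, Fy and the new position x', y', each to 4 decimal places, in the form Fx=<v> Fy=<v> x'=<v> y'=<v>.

F_att = 1/4·(g−p) = 1/4·(-1,4) = (-0.2500,1.0000)
o1: d²=85 > ρ²=43 → inactive
o2: d²=25 ≤ ρ²=43; F_rep = 8·(-5,0)/25² = (-0.0640,0.0000)
o3: d²=65 > ρ²=43 → inactive
o4: d²=170 > ρ²=43 → inactive
F = F_att + ΣF_rep = (-0.3140,1.0000)
p' = p + 1/4·F = (0.9215,-7.7500)

Fx=-0.3140 Fy=1.0000 x'=0.9215 y'=-7.7500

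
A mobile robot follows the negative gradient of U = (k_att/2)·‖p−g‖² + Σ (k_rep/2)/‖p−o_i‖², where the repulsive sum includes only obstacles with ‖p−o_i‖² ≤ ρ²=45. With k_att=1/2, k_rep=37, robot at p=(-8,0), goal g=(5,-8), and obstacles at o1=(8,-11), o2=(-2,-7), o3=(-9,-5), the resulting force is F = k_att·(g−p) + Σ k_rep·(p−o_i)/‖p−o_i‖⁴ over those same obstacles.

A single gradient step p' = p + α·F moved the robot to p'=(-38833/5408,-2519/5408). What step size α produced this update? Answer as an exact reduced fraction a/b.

F_att = 1/2·(g−p) = 1/2·(13,-8) = (6.5000,-4.0000)
o1: d²=377 > ρ²=45 → inactive
o2: d²=85 > ρ²=45 → inactive
o3: d²=26 ≤ ρ²=45; F_rep = 37·(1,5)/26² = (0.0547,0.2737)
F = F_att + ΣF_rep = (6.5547,-3.7263)
Δp = p'−p = (0.8193,-0.4658); α = Δx/Fx = (4431/5408) / (4431/676) = 1/8
check: Δy/Fy = (-2519/5408) / (-2519/676) = 1/8 ✓

α = 1/8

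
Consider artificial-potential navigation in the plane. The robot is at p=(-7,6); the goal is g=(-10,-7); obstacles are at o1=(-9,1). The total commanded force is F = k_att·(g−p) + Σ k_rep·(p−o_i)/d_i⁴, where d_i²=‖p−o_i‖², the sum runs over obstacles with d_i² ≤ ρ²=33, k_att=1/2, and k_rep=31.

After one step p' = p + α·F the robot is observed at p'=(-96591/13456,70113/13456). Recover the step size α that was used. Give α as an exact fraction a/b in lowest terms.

F_att = 1/2·(g−p) = 1/2·(-3,-13) = (-1.5000,-6.5000)
o1: d²=29 ≤ ρ²=33; F_rep = 31·(2,5)/29² = (0.0737,0.1843)
F = F_att + ΣF_rep = (-1.4263,-6.3157)
Δp = p'−p = (-0.1783,-0.7895); α = Δx/Fx = (-2399/13456) / (-2399/1682) = 1/8
check: Δy/Fy = (-10623/13456) / (-10623/1682) = 1/8 ✓

α = 1/8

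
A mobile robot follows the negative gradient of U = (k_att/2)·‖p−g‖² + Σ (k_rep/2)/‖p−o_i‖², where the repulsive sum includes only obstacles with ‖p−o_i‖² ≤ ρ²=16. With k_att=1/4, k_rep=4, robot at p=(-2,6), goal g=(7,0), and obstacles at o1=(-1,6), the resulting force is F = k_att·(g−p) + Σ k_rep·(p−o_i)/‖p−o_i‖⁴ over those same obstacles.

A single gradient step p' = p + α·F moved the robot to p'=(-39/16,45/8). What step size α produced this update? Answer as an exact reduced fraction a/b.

α = 1/4

F_att = 1/4·(g−p) = 1/4·(9,-6) = (2.2500,-1.5000)
o1: d²=1 ≤ ρ²=16; F_rep = 4·(-1,0)/1² = (-4.0000,0.0000)
F = F_att + ΣF_rep = (-1.7500,-1.5000)
Δp = p'−p = (-0.4375,-0.3750); α = Δx/Fx = (-7/16) / (-7/4) = 1/4
check: Δy/Fy = (-3/8) / (-3/2) = 1/4 ✓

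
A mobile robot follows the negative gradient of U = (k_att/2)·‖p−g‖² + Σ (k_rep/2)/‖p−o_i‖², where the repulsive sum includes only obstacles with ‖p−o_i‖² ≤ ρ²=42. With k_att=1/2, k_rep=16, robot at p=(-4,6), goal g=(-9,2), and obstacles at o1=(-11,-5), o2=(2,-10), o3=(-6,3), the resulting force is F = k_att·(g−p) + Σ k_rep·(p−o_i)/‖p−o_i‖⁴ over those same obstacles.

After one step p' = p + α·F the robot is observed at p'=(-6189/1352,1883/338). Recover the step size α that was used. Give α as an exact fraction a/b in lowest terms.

α = 1/4

F_att = 1/2·(g−p) = 1/2·(-5,-4) = (-2.5000,-2.0000)
o1: d²=170 > ρ²=42 → inactive
o2: d²=292 > ρ²=42 → inactive
o3: d²=13 ≤ ρ²=42; F_rep = 16·(2,3)/13² = (0.1893,0.2840)
F = F_att + ΣF_rep = (-2.3107,-1.7160)
Δp = p'−p = (-0.5777,-0.4290); α = Δx/Fx = (-781/1352) / (-781/338) = 1/4
check: Δy/Fy = (-145/338) / (-290/169) = 1/4 ✓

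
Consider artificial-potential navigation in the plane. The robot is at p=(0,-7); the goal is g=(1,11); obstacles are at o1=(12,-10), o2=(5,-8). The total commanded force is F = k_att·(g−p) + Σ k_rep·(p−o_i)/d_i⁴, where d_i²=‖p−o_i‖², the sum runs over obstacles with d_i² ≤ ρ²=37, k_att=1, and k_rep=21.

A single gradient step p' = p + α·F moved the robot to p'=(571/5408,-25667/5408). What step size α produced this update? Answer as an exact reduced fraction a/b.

F_att = 1·(g−p) = 1·(1,18) = (1.0000,18.0000)
o1: d²=153 > ρ²=37 → inactive
o2: d²=26 ≤ ρ²=37; F_rep = 21·(-5,1)/26² = (-0.1553,0.0311)
F = F_att + ΣF_rep = (0.8447,18.0311)
Δp = p'−p = (0.1056,2.2539); α = Δx/Fx = (571/5408) / (571/676) = 1/8
check: Δy/Fy = (12189/5408) / (12189/676) = 1/8 ✓

α = 1/8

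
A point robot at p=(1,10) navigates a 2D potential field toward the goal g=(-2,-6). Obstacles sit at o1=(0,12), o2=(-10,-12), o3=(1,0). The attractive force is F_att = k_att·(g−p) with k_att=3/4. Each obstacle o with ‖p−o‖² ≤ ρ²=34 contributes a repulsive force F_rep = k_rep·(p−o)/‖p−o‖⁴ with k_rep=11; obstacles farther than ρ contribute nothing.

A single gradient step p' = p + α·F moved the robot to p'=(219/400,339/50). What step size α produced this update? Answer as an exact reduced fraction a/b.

α = 1/4

F_att = 3/4·(g−p) = 3/4·(-3,-16) = (-2.2500,-12.0000)
o1: d²=5 ≤ ρ²=34; F_rep = 11·(1,-2)/5² = (0.4400,-0.8800)
o2: d²=605 > ρ²=34 → inactive
o3: d²=100 > ρ²=34 → inactive
F = F_att + ΣF_rep = (-1.8100,-12.8800)
Δp = p'−p = (-0.4525,-3.2200); α = Δx/Fx = (-181/400) / (-181/100) = 1/4
check: Δy/Fy = (-161/50) / (-322/25) = 1/4 ✓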